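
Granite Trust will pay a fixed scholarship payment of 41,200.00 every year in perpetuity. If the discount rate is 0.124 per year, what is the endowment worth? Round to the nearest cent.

Level perpetuity: PV = C / r = 41,200.00 / 0.124 = 332,258.06

332258.06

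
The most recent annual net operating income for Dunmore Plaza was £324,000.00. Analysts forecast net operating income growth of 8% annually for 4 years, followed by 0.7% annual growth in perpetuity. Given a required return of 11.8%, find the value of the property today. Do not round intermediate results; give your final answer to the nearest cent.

£3749197.16

D_1 = 349920.00000
D_2 = 377913.60000
D_3 = 408146.68800
D_4 = 440798.42304
Terminal value at year 4: TV = D_4×(1+g_2)/(r−g_2) = 443884.01200/0.111 = 3998955.06307
P_0 = D_1/(1+r)^1 + D_2/(1+r)^2 + D_3/(1+r)^3 + D_4/(1+r)^4 + TV/(1+r)^4
    = 312987.47764 + 302349.26284 + 292072.63315 + 282145.29857 + 2559642.48343 = 3749197.15563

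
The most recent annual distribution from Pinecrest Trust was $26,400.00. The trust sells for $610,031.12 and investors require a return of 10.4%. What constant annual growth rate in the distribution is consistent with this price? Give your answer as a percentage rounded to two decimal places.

P = D₀(1+g)/(r−g) ⇒ P(r−g) = D₀(1+g) ⇒ g(P+D₀) = P·r − D₀
g = (P·r − D₀)/(P + D₀) = ($610,031.12×0.104 − $26,400.00) / ($610,031.12 + $26,400.00) = 0.058205

5.82%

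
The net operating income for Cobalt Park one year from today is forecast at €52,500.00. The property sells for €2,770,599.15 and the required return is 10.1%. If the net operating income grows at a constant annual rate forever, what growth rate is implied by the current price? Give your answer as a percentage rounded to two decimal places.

P = D₁/(r−g) ⇒ g = r − D₁/P = 0.101 − €52,500.00/€2,770,599.15 = 0.082051

8.21%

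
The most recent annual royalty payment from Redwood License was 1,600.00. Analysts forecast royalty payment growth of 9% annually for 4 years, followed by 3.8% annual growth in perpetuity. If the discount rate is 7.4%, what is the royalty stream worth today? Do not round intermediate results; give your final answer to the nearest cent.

55586.42

D_1 = 1744.00000
D_2 = 1900.96000
D_3 = 2072.04640
D_4 = 2258.53058
Terminal value at year 4: TV = D_4×(1+g_2)/(r−g_2) = 2344.35474/0.036 = 65120.96494
P_0 = D_1/(1+r)^1 + D_2/(1+r)^2 + D_3/(1+r)^3 + D_4/(1+r)^4 + TV/(1+r)^4
    = 1623.83613 + 1648.02735 + 1672.57897 + 1697.49635 + 48944.47807 = 55586.41688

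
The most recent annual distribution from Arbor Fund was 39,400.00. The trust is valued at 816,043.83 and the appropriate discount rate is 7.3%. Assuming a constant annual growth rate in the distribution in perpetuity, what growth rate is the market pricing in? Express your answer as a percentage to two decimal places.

P = D₀(1+g)/(r−g) ⇒ P(r−g) = D₀(1+g) ⇒ g(P+D₀) = P·r − D₀
g = (P·r − D₀)/(P + D₀) = (816,043.83×0.073 − 39,400.00) / (816,043.83 + 39,400.00) = 0.023580

2.36%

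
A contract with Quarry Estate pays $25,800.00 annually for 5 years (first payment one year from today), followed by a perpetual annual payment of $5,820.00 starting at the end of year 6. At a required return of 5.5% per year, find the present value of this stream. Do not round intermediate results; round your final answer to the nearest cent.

$191138.47

PV of 5-year annuity: $25,800.00 × [1 − (1+0.055)^−5] / 0.055 = 110173.33947
Perpetuity value at year 5: $5,820.00 / 0.055 = 105818.18182
PV of perpetuity: 105818.18182 / (1+0.055)^5 = 80965.12617
Total PV = 110173.33947 + 80965.12617 = 191138.46564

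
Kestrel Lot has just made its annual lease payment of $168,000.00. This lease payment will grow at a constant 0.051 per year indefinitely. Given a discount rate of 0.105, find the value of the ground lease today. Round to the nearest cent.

D₁ = D₀ × (1 + g) = $168,000.00 × 1.051 = $176,568.0000
Growing perpetuity: P = D₁ / (r − g) = $176,568.0000 / (0.105 − 0.051) = $3,269,777.78

$3269777.78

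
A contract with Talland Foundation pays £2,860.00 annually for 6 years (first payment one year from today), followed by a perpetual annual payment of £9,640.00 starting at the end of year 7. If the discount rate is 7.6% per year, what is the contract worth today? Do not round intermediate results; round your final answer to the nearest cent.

PV of 6-year annuity: £2,860.00 × [1 − (1+0.076)^−6] / 0.076 = 13383.41762
Perpetuity value at year 6: £9,640.00 / 0.076 = 126842.10526
PV of perpetuity: 126842.10526 / (1+0.076)^6 = 81731.56476
Total PV = 13383.41762 + 81731.56476 = 95114.98238

£95114.98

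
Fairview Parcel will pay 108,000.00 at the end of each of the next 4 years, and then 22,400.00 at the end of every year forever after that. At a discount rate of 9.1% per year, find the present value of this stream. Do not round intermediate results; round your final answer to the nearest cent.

522866.25

PV of 4-year annuity: 108,000.00 × [1 − (1+0.091)^−4] / 0.091 = 349123.12939
Perpetuity value at year 4: 22,400.00 / 0.091 = 246153.84615
PV of perpetuity: 246153.84615 / (1+0.091)^4 = 173743.12302
Total PV = 349123.12939 + 173743.12302 = 522866.25241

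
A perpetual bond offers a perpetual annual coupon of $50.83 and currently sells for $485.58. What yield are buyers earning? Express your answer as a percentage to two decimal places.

P = C/r ⇒ r = C/P = $50.83/$485.58 = 0.104679

10.47%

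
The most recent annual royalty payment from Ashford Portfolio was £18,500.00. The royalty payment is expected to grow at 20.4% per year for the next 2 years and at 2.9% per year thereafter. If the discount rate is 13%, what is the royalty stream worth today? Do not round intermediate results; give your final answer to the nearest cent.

D_1 = 22274.00000
D_2 = 26817.89600
Terminal value at year 2: TV = D_2×(1+g_2)/(r−g_2) = 27595.61498/0.101 = 273223.91073
P_0 = D_1/(1+r)^1 + D_2/(1+r)^2 + TV/(1+r)^2
    = 19711.50442 + 21002.34631 + 213974.39951 = 254688.25024

£254688.25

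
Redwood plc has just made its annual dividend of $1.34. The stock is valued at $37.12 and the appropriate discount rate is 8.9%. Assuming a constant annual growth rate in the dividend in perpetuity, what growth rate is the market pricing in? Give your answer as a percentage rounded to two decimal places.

P = D₀(1+g)/(r−g) ⇒ P(r−g) = D₀(1+g) ⇒ g(P+D₀) = P·r − D₀
g = (P·r − D₀)/(P + D₀) = ($37.12×0.089 − $1.34) / ($37.12 + $1.34) = 0.051058

5.11%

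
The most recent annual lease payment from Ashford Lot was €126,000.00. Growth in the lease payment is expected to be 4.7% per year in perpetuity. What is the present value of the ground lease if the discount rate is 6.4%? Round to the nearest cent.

D₁ = D₀ × (1 + g) = €126,000.00 × 1.047 = €131,922.0000
Growing perpetuity: P = D₁ / (r − g) = €131,922.0000 / (0.064 − 0.047) = €7,760,117.65

€7760117.65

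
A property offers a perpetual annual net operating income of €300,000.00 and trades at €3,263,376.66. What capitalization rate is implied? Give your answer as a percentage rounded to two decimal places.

9.19%

P = C/r ⇒ r = C/P = €300,000.00/€3,263,376.66 = 0.091929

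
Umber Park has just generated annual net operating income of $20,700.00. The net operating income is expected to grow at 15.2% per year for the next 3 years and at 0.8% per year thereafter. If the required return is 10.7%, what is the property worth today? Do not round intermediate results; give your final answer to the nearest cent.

D_1 = 23846.40000
D_2 = 27471.05280
D_3 = 31646.65283
Terminal value at year 3: TV = D_3×(1+g_2)/(r−g_2) = 31899.82605/0.099 = 322220.46513
P_0 = D_1/(1+r)^1 + D_2/(1+r)^2 + D_3/(1+r)^3 + TV/(1+r)^3
    = 21541.46341 + 22417.13266 + 23328.39821 + 237525.50909 = 304812.50338

$304812.50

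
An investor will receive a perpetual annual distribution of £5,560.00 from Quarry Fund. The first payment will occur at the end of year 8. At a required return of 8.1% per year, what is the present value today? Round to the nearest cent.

Value at end of year 7: C / r = £5,560.00 / 0.081 = £68,641.9753
Discount to today: PV = £68,641.9753 / (1 + 0.081)^7 = £68,641.9753 / 1.724963 = £39,793.30

£39793.30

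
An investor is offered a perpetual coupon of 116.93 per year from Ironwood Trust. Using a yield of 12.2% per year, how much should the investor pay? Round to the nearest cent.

Level perpetuity: PV = C / r = 116.93 / 0.122 = 958.44

958.44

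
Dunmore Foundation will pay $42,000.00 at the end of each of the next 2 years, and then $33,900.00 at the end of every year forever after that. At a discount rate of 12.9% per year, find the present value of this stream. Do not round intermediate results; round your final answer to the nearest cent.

PV of 2-year annuity: $42,000.00 × [1 − (1+0.129)^−2] / 0.129 = 70151.51717
Perpetuity value at year 2: $33,900.00 / 0.129 = 262790.69767
PV of perpetuity: 262790.69767 / (1+0.129)^2 = 206168.40167
Total PV = 70151.51717 + 206168.40167 = 276319.91884

$276319.92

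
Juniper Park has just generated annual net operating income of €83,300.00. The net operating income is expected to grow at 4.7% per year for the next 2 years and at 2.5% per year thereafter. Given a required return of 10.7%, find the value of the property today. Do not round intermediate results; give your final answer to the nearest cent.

€1084736.24

D_1 = 87215.10000
D_2 = 91314.20970
Terminal value at year 2: TV = D_2×(1+g_2)/(r−g_2) = 93597.06494/0.082 = 1141427.62125
P_0 = D_1/(1+r)^1 + D_2/(1+r)^2 + TV/(1+r)^2
    = 78785.09485 + 74514.90001 + 931436.25010 = 1084736.24496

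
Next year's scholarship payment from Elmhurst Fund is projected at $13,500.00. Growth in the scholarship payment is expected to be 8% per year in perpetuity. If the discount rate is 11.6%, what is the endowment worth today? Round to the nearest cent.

$375000.00

Growing perpetuity: P = D₁ / (r − g) = $13,500.0000 / (0.116 − 0.08) = $375,000.00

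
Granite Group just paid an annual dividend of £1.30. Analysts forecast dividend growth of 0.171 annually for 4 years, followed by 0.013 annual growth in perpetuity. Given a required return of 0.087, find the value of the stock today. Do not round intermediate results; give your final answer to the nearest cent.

D_1 = 1.52230
D_2 = 1.78261
D_3 = 2.08744
D_4 = 2.44439
Terminal value at year 4: TV = D_4×(1+g_2)/(r−g_2) = 2.47617/0.074 = 33.46175
P_0 = D_1/(1+r)^1 + D_2/(1+r)^2 + D_3/(1+r)^3 + D_4/(1+r)^4 + TV/(1+r)^4
    = 1.40046 + 1.50868 + 1.62527 + 1.75087 + 23.96793 = 30.25321

£30.25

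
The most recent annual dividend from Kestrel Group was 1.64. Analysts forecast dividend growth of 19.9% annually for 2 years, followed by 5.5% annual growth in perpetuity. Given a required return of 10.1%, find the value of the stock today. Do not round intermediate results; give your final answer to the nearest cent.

D_1 = 1.96636
D_2 = 2.35767
Terminal value at year 2: TV = D_2×(1+g_2)/(r−g_2) = 2.48734/0.046 = 54.07255
P_0 = D_1/(1+r)^1 + D_2/(1+r)^2 + TV/(1+r)^2
    = 1.78598 + 1.94495 + 44.60692 = 48.33784

48.34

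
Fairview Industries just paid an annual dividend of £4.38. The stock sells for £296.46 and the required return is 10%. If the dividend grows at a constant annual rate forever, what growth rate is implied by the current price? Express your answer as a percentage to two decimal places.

8.40%

P = D₀(1+g)/(r−g) ⇒ P(r−g) = D₀(1+g) ⇒ g(P+D₀) = P·r − D₀
g = (P·r − D₀)/(P + D₀) = (£296.46×0.1 − £4.38) / (£296.46 + £4.38) = 0.083985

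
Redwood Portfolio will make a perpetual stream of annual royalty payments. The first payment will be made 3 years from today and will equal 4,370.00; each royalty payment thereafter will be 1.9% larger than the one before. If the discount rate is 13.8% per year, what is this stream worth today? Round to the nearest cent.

Value at end of year 2: C₁ / (r − g) = 4,370.00 / (0.138 − 0.019) = 36,722.6891
Discount to today: PV = 36,722.6891 / (1 + 0.138)^2 = 36,722.6891 / 1.295044 = 28,356.33

28356.33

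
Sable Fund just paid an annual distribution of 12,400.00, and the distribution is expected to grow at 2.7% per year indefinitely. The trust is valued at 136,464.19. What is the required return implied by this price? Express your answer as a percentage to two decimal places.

D₁ = 12,400.00 × 1.027 = 12,734.8000
P = D₁/(r − g) ⇒ r = D₁/P + g = 12,734.8000/136,464.19 + 0.027 = 0.093320 + 0.027 = 0.120320

12.03%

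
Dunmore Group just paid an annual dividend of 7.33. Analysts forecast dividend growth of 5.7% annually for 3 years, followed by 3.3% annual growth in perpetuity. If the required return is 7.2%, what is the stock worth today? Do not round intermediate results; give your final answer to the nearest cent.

207.49

D_1 = 7.74781
D_2 = 8.18944
D_3 = 8.65623
Terminal value at year 3: TV = D_3×(1+g_2)/(r−g_2) = 8.94189/0.039 = 229.27920
P_0 = D_1/(1+r)^1 + D_2/(1+r)^2 + D_3/(1+r)^3 + TV/(1+r)^3
    = 7.22743 + 7.12630 + 7.02659 + 186.11454 = 207.49487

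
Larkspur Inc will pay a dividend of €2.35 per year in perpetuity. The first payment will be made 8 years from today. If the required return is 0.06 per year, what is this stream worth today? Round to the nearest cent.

Value at end of year 7: C / r = €2.35 / 0.06 = €39.1667
Discount to today: PV = €39.1667 / (1 + 0.06)^7 = €39.1667 / 1.503630 = €26.05

€26.05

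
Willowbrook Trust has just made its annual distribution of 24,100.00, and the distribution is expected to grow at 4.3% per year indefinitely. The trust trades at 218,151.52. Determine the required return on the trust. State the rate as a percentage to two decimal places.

15.82%

D₁ = 24,100.00 × 1.043 = 25,136.3000
P = D₁/(r − g) ⇒ r = D₁/P + g = 25,136.3000/218,151.52 + 0.043 = 0.115224 + 0.043 = 0.158224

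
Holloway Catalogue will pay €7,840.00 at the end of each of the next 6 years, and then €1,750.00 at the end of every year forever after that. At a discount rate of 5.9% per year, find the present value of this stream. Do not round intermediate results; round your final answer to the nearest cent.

PV of 6-year annuity: €7,840.00 × [1 − (1+0.059)^−6] / 0.059 = 38673.24608
Perpetuity value at year 6: €1,750.00 / 0.059 = 29661.01695
PV of perpetuity: 29661.01695 / (1+0.059)^6 = 21028.59595
Total PV = 38673.24608 + 21028.59595 = 59701.84203

€59701.84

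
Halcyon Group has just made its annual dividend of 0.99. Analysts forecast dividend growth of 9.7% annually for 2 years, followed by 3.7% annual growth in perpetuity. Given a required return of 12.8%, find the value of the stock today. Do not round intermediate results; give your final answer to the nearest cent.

12.57

D_1 = 1.08603
D_2 = 1.19137
Terminal value at year 2: TV = D_2×(1+g_2)/(r−g_2) = 1.23546/0.091 = 13.57644
P_0 = D_1/(1+r)^1 + D_2/(1+r)^2 + TV/(1+r)^2
    = 0.96279 + 0.93633 + 10.67008 = 12.56920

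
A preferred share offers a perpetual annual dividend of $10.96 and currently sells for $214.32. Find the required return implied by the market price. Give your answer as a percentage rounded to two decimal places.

P = C/r ⇒ r = C/P = $10.96/$214.32 = 0.051138

5.11%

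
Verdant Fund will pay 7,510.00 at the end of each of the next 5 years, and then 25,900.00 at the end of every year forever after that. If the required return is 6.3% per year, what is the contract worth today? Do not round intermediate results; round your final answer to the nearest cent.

PV of 5-year annuity: 7,510.00 × [1 − (1+0.063)^−5] / 0.063 = 31378.33470
Perpetuity value at year 5: 25,900.00 / 0.063 = 411111.11111
PV of perpetuity: 411111.11111 / (1+0.063)^5 = 302895.54936
Total PV = 31378.33470 + 302895.54936 = 334273.88406

334273.88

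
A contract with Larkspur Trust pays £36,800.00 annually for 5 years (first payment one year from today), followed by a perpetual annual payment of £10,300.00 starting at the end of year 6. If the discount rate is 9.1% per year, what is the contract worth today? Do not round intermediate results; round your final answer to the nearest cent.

PV of 5-year annuity: £36,800.00 × [1 − (1+0.091)^−5] / 0.091 = 142768.53686
Perpetuity value at year 5: £10,300.00 / 0.091 = 113186.81319
PV of perpetuity: 113186.81319 / (1+0.091)^5 = 73227.14118
Total PV = 142768.53686 + 73227.14118 = 215995.67805

£215995.68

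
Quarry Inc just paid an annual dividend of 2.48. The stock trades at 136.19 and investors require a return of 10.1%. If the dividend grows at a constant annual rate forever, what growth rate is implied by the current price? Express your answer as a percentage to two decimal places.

P = D₀(1+g)/(r−g) ⇒ P(r−g) = D₀(1+g) ⇒ g(P+D₀) = P·r − D₀
g = (P·r − D₀)/(P + D₀) = (136.19×0.101 − 2.48) / (136.19 + 2.48) = 0.081310

8.13%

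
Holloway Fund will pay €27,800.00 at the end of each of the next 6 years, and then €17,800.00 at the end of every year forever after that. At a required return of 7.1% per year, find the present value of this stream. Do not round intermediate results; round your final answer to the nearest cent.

PV of 6-year annuity: €27,800.00 × [1 − (1+0.071)^−6] / 0.071 = 132101.71694
Perpetuity value at year 6: €17,800.00 / 0.071 = 250704.22535
PV of perpetuity: 250704.22535 / (1+0.071)^6 = 166121.11163
Total PV = 132101.71694 + 166121.11163 = 298222.82857

€298222.83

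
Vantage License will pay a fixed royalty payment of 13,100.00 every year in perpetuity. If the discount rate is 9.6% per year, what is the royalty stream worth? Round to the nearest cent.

136458.33

Level perpetuity: PV = C / r = 13,100.00 / 0.096 = 136,458.33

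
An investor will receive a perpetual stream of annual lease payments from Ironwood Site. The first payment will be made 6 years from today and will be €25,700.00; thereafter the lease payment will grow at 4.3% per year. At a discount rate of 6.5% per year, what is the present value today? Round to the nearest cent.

€852633.52

Value at end of year 5: C₁ / (r − g) = €25,700.00 / (0.065 − 0.043) = €1,168,181.8182
Discount to today: PV = €1,168,181.8182 / (1 + 0.065)^5 = €1,168,181.8182 / 1.370087 = €852,633.52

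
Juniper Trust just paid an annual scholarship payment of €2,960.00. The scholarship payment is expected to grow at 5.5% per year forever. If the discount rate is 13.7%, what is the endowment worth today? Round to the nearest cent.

€38082.93

D₁ = D₀ × (1 + g) = €2,960.00 × 1.055 = €3,122.8000
Growing perpetuity: P = D₁ / (r − g) = €3,122.8000 / (0.137 − 0.055) = €38,082.93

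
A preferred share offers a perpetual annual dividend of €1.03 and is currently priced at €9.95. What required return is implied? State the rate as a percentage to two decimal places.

P = C/r ⇒ r = C/P = €1.03/€9.95 = 0.103518

10.35%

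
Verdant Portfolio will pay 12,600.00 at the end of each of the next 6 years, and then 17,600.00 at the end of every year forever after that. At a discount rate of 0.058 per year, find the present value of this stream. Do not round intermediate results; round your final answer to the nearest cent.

PV of 6-year annuity: 12,600.00 × [1 − (1+0.058)^−6] / 0.058 = 62349.53700
Perpetuity value at year 6: 17,600.00 / 0.058 = 303448.27586
PV of perpetuity: 303448.27586 / (1+0.058)^6 = 216356.85909
Total PV = 62349.53700 + 216356.85909 = 278706.39610

278706.40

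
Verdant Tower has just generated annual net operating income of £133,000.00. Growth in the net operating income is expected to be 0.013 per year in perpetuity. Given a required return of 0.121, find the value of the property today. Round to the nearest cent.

£1247490.74

D₁ = D₀ × (1 + g) = £133,000.00 × 1.013 = £134,729.0000
Growing perpetuity: P = D₁ / (r − g) = £134,729.0000 / (0.121 − 0.013) = £1,247,490.74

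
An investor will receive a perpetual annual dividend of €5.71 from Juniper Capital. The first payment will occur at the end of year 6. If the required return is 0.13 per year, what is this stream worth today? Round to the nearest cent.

€23.84

Value at end of year 5: C / r = €5.71 / 0.13 = €43.9231
Discount to today: PV = €43.9231 / (1 + 0.13)^5 = €43.9231 / 1.842435 = €23.84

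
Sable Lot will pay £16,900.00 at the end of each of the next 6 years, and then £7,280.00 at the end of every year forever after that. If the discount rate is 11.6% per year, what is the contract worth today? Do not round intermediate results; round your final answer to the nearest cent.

PV of 6-year annuity: £16,900.00 × [1 − (1+0.116)^−6] / 0.116 = 70277.11880
Perpetuity value at year 6: £7,280.00 / 0.116 = 62758.62069
PV of perpetuity: 62758.62069 / (1+0.116)^6 = 32485.40028
Total PV = 70277.11880 + 32485.40028 = 102762.51908

£102762.52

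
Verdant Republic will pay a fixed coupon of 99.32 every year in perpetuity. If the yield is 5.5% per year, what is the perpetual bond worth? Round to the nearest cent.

1805.82

Level perpetuity: PV = C / r = 99.32 / 0.055 = 1,805.82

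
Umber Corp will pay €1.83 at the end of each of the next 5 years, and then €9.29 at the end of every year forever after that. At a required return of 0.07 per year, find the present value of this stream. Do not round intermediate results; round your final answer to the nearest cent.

€102.13

PV of 5-year annuity: €1.83 × [1 − (1+0.07)^−5] / 0.07 = 7.50336
Perpetuity value at year 5: €9.29 / 0.07 = 132.71429
PV of perpetuity: 132.71429 / (1+0.07)^5 = 94.62345
Total PV = 7.50336 + 94.62345 = 102.12681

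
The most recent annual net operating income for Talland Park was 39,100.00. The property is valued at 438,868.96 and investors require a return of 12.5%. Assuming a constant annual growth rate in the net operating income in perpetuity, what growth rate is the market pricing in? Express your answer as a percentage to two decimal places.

3.30%

P = D₀(1+g)/(r−g) ⇒ P(r−g) = D₀(1+g) ⇒ g(P+D₀) = P·r − D₀
g = (P·r − D₀)/(P + D₀) = (438,868.96×0.125 − 39,100.00) / (438,868.96 + 39,100.00) = 0.032970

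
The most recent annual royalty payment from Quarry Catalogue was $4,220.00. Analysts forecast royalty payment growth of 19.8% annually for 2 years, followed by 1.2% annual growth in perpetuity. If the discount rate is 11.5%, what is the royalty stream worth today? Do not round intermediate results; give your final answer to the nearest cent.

$57270.96

D_1 = 5055.56000
D_2 = 6056.56088
Terminal value at year 2: TV = D_2×(1+g_2)/(r−g_2) = 6129.23961/0.103 = 59507.18069
P_0 = D_1/(1+r)^1 + D_2/(1+r)^2 + TV/(1+r)^2
    = 4534.13453 + 4871.65306 + 47865.17379 = 57270.96138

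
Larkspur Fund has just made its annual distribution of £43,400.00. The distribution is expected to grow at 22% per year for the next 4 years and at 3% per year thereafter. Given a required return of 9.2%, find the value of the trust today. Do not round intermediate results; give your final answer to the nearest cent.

£1354062.14

D_1 = 52948.00000
D_2 = 64596.56000
D_3 = 78807.80320
D_4 = 96145.51990
Terminal value at year 4: TV = D_4×(1+g_2)/(r−g_2) = 99029.88550/0.062 = 1597256.21776
P_0 = D_1/(1+r)^1 + D_2/(1+r)^2 + D_3/(1+r)^3 + D_4/(1+r)^4 + TV/(1+r)^4
    = 48487.17949 + 54170.65840 + 60520.33265 + 67614.29105 + 1123269.67392 = 1354062.13551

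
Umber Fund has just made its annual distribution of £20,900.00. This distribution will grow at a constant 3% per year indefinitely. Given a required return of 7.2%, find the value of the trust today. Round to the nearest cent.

D₁ = D₀ × (1 + g) = £20,900.00 × 1.03 = £21,527.0000
Growing perpetuity: P = D₁ / (r − g) = £21,527.0000 / (0.072 − 0.03) = £512,547.62

£512547.62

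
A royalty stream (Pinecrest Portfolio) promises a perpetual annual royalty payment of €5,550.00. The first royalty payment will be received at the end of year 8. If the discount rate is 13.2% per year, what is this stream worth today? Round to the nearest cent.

Value at end of year 7: C / r = €5,550.00 / 0.132 = €42,045.4545
Discount to today: PV = €42,045.4545 / (1 + 0.132)^7 = €42,045.4545 / 2.381908 = €17,652.01

€17652.01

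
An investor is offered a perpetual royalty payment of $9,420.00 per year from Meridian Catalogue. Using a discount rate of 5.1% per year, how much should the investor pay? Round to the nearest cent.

$184705.88

Level perpetuity: PV = C / r = $9,420.00 / 0.051 = $184,705.88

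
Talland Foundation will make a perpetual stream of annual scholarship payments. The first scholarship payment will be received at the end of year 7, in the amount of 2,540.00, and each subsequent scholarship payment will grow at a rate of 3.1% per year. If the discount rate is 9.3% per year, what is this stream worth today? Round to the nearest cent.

Value at end of year 6: C₁ / (r − g) = 2,540.00 / (0.093 − 0.031) = 40,967.7419
Discount to today: PV = 40,967.7419 / (1 + 0.093)^6 = 40,967.7419 / 1.704987 = 24,028.19

24028.19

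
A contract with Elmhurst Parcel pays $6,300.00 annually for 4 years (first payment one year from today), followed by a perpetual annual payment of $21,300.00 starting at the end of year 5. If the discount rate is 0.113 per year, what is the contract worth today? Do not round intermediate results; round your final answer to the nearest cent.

PV of 4-year annuity: $6,300.00 × [1 − (1+0.113)^−4] / 0.113 = 19420.86967
Perpetuity value at year 4: $21,300.00 / 0.113 = 188495.57522
PV of perpetuity: 188495.57522 / (1+0.113)^4 = 122834.53967
Total PV = 19420.86967 + 122834.53967 = 142255.40934

$142255.41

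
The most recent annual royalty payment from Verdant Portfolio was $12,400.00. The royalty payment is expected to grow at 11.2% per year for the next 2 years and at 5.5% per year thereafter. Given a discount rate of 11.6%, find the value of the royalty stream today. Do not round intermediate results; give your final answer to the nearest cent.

$237591.26

D_1 = 13788.80000
D_2 = 15333.14560
Terminal value at year 2: TV = D_2×(1+g_2)/(r−g_2) = 16176.46861/0.061 = 265188.00997
P_0 = D_1/(1+r)^1 + D_2/(1+r)^2 + TV/(1+r)^2
    = 12355.55556 + 12311.27041 + 212924.43086 = 237591.25683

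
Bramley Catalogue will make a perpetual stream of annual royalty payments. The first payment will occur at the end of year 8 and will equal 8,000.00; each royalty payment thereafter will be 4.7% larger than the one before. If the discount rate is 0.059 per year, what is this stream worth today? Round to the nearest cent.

Value at end of year 7: C₁ / (r − g) = 8,000.00 / (0.059 − 0.047) = 666,666.6667
Discount to today: PV = 666,666.6667 / (1 + 0.059)^7 = 666,666.6667 / 1.493729 = 446,310.41

446310.41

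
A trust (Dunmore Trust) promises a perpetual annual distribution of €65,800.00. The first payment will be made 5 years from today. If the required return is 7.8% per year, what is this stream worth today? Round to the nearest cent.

€624678.05

Value at end of year 4: C / r = €65,800.00 / 0.078 = €843,589.7436
Discount to today: PV = €843,589.7436 / (1 + 0.078)^4 = €843,589.7436 / 1.350439 = €624,678.05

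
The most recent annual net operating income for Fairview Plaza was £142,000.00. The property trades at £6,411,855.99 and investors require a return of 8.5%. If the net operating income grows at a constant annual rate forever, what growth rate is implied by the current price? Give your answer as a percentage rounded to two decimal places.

6.15%

P = D₀(1+g)/(r−g) ⇒ P(r−g) = D₀(1+g) ⇒ g(P+D₀) = P·r − D₀
g = (P·r − D₀)/(P + D₀) = (£6,411,855.99×0.085 − £142,000.00) / (£6,411,855.99 + £142,000.00) = 0.061492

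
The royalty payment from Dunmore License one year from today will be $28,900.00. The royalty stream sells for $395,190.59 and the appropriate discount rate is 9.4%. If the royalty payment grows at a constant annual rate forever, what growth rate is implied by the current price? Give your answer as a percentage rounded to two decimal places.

2.09%

P = D₁/(r−g) ⇒ g = r − D₁/P = 0.094 − $28,900.00/$395,190.59 = 0.020871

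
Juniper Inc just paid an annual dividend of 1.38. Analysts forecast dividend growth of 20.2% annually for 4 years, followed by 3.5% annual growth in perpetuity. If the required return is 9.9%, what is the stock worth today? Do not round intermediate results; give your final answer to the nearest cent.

38.88

D_1 = 1.65876
D_2 = 1.99383
D_3 = 2.39658
D_4 = 2.88069
Terminal value at year 4: TV = D_4×(1+g_2)/(r−g_2) = 2.98152/0.064 = 46.58620
P_0 = D_1/(1+r)^1 + D_2/(1+r)^2 + D_3/(1+r)^3 + D_4/(1+r)^4 + TV/(1+r)^4
    = 1.50934 + 1.65079 + 1.80551 + 1.97472 + 31.93497 = 38.87533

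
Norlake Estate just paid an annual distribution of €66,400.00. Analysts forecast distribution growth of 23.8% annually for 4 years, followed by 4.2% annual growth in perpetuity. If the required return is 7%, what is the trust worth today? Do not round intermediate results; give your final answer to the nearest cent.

€4815728.16

D_1 = 82203.20000
D_2 = 101767.56160
D_3 = 125988.24126
D_4 = 155973.44268
Terminal value at year 4: TV = D_4×(1+g_2)/(r−g_2) = 162524.32727/0.028 = 5804440.25977
P_0 = D_1/(1+r)^1 + D_2/(1+r)^2 + D_3/(1+r)^3 + D_4/(1+r)^4 + TV/(1+r)^4
    = 76825.42056 + 88887.72958 + 102843.93385 + 118991.39263 + 4428179.68279 = 4815728.15942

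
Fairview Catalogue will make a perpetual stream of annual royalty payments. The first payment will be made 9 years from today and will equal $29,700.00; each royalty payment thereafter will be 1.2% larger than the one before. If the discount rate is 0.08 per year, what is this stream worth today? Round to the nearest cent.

$235970.38

Value at end of year 8: C₁ / (r − g) = $29,700.00 / (0.08 − 0.012) = $436,764.7059
Discount to today: PV = $436,764.7059 / (1 + 0.08)^8 = $436,764.7059 / 1.850930 = $235,970.38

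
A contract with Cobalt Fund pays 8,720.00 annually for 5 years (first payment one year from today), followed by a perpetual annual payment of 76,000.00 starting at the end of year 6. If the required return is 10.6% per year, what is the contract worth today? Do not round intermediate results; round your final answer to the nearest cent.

PV of 5-year annuity: 8,720.00 × [1 − (1+0.106)^−5] / 0.106 = 32555.15571
Perpetuity value at year 5: 76,000.00 / 0.106 = 716981.13208
PV of perpetuity: 716981.13208 / (1+0.106)^5 = 433243.53642
Total PV = 32555.15571 + 433243.53642 = 465798.69213

465798.69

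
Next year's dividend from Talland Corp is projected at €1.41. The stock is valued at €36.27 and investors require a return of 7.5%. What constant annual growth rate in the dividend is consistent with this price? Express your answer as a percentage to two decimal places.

P = D₁/(r−g) ⇒ g = r − D₁/P = 0.075 − €1.41/€36.27 = 0.036125

3.61%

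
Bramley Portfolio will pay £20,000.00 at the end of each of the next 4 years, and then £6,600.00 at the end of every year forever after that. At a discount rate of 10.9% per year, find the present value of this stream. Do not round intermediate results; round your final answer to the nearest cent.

£102212.15

PV of 4-year annuity: £20,000.00 × [1 − (1+0.109)^−4] / 0.109 = 62181.62651
Perpetuity value at year 4: £6,600.00 / 0.109 = 60550.45872
PV of perpetuity: 60550.45872 / (1+0.109)^4 = 40030.52197
Total PV = 62181.62651 + 40030.52197 = 102212.14848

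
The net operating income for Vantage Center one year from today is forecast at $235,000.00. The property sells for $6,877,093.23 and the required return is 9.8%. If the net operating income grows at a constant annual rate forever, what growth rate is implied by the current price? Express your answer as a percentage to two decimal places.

P = D₁/(r−g) ⇒ g = r − D₁/P = 0.098 − $235,000.00/$6,877,093.23 = 0.063829

6.38%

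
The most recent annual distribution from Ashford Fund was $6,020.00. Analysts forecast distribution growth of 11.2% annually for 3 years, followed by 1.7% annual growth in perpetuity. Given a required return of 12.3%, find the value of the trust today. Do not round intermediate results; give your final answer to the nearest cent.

$73785.75

D_1 = 6694.24000
D_2 = 7443.99488
D_3 = 8277.72231
Terminal value at year 3: TV = D_3×(1+g_2)/(r−g_2) = 8418.44359/0.106 = 79419.27911
P_0 = D_1/(1+r)^1 + D_2/(1+r)^2 + D_3/(1+r)^3 + TV/(1+r)^3
    = 5961.03295 + 5902.64349 + 5844.82597 + 56077.24535 = 73785.74775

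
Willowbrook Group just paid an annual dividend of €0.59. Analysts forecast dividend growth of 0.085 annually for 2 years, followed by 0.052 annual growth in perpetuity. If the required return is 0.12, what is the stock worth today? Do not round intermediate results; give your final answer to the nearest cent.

€9.69

D_1 = 0.64015
D_2 = 0.69456
Terminal value at year 2: TV = D_2×(1+g_2)/(r−g_2) = 0.73068/0.068 = 10.74529
P_0 = D_1/(1+r)^1 + D_2/(1+r)^2 + TV/(1+r)^2
    = 0.57156 + 0.55370 + 8.56608 = 9.69135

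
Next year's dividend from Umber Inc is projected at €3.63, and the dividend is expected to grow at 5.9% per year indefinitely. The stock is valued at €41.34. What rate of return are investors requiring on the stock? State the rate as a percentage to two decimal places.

P = D₁/(r − g) ⇒ r = D₁/P + g = €3.6300/€41.34 + 0.059 = 0.087808 + 0.059 = 0.146808

14.68%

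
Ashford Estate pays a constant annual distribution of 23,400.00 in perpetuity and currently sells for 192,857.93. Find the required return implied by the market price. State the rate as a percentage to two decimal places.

12.13%

P = C/r ⇒ r = C/P = 23,400.00/192,857.93 = 0.121333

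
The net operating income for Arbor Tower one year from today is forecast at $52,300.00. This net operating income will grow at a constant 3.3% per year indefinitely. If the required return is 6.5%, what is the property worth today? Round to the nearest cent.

$1634375.00

Growing perpetuity: P = D₁ / (r − g) = $52,300.0000 / (0.065 − 0.033) = $1,634,375.00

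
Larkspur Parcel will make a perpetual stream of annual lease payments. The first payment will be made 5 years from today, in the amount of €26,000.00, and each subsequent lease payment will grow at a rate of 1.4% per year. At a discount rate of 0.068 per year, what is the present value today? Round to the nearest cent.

€370079.12

Value at end of year 4: C₁ / (r − g) = €26,000.00 / (0.068 − 0.014) = €481,481.4815
Discount to today: PV = €481,481.4815 / (1 + 0.068)^4 = €481,481.4815 / 1.301023 = €370,079.12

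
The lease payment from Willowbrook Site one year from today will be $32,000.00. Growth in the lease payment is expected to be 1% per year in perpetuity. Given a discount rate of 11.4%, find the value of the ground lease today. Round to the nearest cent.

$307692.31

Growing perpetuity: P = D₁ / (r − g) = $32,000.0000 / (0.114 − 0.01) = $307,692.31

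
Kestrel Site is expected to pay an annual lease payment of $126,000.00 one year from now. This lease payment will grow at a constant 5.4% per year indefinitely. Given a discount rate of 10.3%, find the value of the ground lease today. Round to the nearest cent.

$2571428.57

Growing perpetuity: P = D₁ / (r − g) = $126,000.0000 / (0.103 − 0.054) = $2,571,428.57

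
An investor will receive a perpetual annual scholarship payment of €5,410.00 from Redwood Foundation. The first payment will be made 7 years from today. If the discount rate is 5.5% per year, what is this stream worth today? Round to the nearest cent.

€71337.82

Value at end of year 6: C / r = €5,410.00 / 0.055 = €98,363.6364
Discount to today: PV = €98,363.6364 / (1 + 0.055)^6 = €98,363.6364 / 1.378843 = €71,337.82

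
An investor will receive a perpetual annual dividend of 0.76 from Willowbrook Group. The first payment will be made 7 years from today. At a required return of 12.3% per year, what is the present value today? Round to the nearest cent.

3.08

Value at end of year 6: C / r = 0.76 / 0.123 = 6.1789
Discount to today: PV = 6.1789 / (1 + 0.123)^6 = 6.1789 / 2.005758 = 3.08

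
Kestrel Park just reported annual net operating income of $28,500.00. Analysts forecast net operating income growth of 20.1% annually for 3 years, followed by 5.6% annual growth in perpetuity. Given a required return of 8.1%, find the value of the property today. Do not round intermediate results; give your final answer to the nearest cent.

D_1 = 34228.50000
D_2 = 41108.42850
D_3 = 49371.22263
Terminal value at year 3: TV = D_3×(1+g_2)/(r−g_2) = 52136.01110/0.025 = 2085440.44383
P_0 = D_1/(1+r)^1 + D_2/(1+r)^2 + D_3/(1+r)^3 + TV/(1+r)^3
    = 31663.73728 + 35178.67574 + 39083.80163 + 1650899.78086 = 1756825.99551

$1756826.00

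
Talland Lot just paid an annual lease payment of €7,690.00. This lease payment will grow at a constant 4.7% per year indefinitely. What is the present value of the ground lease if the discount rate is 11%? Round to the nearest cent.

€127800.48

D₁ = D₀ × (1 + g) = €7,690.00 × 1.047 = €8,051.4300
Growing perpetuity: P = D₁ / (r − g) = €8,051.4300 / (0.11 − 0.047) = €127,800.48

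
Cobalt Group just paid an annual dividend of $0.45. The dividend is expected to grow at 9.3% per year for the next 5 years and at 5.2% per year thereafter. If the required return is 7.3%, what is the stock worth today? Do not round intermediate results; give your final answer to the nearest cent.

D_1 = 0.49185
D_2 = 0.53759
D_3 = 0.58759
D_4 = 0.64223
D_5 = 0.70196
Terminal value at year 5: TV = D_5×(1+g_2)/(r−g_2) = 0.73846/0.021 = 35.16493
P_0 = D_1/(1+r)^1 + D_2/(1+r)^2 + D_3/(1+r)^3 + D_4/(1+r)^4 + D_5/(1+r)^5 + TV/(1+r)^5
    = 0.45839 + 0.46693 + 0.47564 + 0.48450 + 0.49353 + 24.72357 = 27.10256

$27.10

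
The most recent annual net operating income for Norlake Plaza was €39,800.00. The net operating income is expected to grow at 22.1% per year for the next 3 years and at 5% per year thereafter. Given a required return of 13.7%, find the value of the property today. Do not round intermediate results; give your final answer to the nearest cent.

D_1 = 48595.80000
D_2 = 59335.47180
D_3 = 72448.61107
Terminal value at year 3: TV = D_3×(1+g_2)/(r−g_2) = 76071.04162/0.087 = 874379.78875
P_0 = D_1/(1+r)^1 + D_2/(1+r)^2 + D_3/(1+r)^3 + TV/(1+r)^3
    = 42740.36939 + 45897.96924 + 49288.84824 + 594865.40976 = 732792.59663

€732792.60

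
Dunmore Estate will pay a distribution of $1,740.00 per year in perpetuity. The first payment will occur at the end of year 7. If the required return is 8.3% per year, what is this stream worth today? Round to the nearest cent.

Value at end of year 6: C / r = $1,740.00 / 0.083 = $20,963.8554
Discount to today: PV = $20,963.8554 / (1 + 0.083)^6 = $20,963.8554 / 1.613507 = $12,992.73

$12992.73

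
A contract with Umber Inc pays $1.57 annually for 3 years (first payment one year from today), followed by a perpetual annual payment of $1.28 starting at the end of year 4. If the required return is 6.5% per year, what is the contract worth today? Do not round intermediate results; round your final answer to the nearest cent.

PV of 3-year annuity: $1.57 × [1 − (1+0.065)^−3] / 0.065 = 4.15811
Perpetuity value at year 3: $1.28 / 0.065 = 19.69231
PV of perpetuity: 19.69231 / (1+0.065)^3 = 16.30226
Total PV = 4.15811 + 16.30226 = 20.46037

$20.46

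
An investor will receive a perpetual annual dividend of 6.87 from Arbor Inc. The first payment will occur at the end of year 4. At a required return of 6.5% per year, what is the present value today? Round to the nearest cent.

87.50

Value at end of year 3: C / r = 6.87 / 0.065 = 105.6923
Discount to today: PV = 105.6923 / (1 + 0.065)^3 = 105.6923 / 1.207950 = 87.50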